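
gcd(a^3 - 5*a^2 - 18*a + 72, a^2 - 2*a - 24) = a^2 - 2*a - 24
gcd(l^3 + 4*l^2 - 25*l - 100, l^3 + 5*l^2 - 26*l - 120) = l^2 - l - 20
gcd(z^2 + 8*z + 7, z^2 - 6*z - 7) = z + 1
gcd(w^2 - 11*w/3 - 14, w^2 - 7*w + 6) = w - 6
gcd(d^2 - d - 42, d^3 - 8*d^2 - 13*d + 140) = d - 7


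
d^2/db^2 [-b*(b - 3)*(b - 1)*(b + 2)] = -12*b^2 + 12*b + 10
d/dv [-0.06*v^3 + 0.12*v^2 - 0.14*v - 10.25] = -0.18*v^2 + 0.24*v - 0.14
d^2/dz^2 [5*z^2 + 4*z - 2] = 10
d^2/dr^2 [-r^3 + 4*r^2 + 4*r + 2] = 8 - 6*r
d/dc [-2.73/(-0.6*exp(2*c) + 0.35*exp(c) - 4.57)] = (0.9555 - 3.276*exp(c))*exp(c)/(0.6*exp(2*c) - 0.35*exp(c) + 4.57)^2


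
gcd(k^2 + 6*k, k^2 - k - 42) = k + 6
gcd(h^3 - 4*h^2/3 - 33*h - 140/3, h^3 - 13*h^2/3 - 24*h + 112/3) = h^2 - 3*h - 28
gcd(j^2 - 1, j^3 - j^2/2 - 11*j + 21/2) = j - 1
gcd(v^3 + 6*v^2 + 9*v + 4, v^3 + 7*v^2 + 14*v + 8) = v^2 + 5*v + 4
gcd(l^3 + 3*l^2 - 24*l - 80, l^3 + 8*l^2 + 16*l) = l^2 + 8*l + 16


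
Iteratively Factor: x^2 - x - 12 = (x - 4)*(x + 3)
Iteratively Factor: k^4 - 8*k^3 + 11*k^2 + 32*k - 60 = (k - 3)*(k^3 - 5*k^2 - 4*k + 20) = (k - 3)*(k - 2)*(k^2 - 3*k - 10) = (k - 5)*(k - 3)*(k - 2)*(k + 2)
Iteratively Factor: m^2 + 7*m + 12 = (m + 4)*(m + 3)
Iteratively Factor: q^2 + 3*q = (q)*(q + 3)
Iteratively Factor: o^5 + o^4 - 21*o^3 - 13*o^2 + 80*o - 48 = (o + 3)*(o^4 - 2*o^3 - 15*o^2 + 32*o - 16) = (o + 3)*(o + 4)*(o^3 - 6*o^2 + 9*o - 4) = (o - 1)*(o + 3)*(o + 4)*(o^2 - 5*o + 4) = (o - 4)*(o - 1)*(o + 3)*(o + 4)*(o - 1)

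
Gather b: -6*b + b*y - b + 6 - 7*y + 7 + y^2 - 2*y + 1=b*(y - 7) + y^2 - 9*y + 14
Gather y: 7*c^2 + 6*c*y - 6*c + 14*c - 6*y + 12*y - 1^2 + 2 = 7*c^2 + 8*c + y*(6*c + 6) + 1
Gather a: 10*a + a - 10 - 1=11*a - 11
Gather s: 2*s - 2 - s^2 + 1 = -s^2 + 2*s - 1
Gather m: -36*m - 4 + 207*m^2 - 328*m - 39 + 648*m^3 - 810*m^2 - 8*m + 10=648*m^3 - 603*m^2 - 372*m - 33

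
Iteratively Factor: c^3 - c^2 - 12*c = (c)*(c^2 - c - 12) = c*(c - 4)*(c + 3)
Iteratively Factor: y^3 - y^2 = (y)*(y^2 - y) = y*(y - 1)*(y)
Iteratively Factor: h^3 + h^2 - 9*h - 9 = (h + 1)*(h^2 - 9) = (h + 1)*(h + 3)*(h - 3)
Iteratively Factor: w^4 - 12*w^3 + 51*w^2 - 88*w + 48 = (w - 4)*(w^3 - 8*w^2 + 19*w - 12) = (w - 4)^2*(w^2 - 4*w + 3) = (w - 4)^2*(w - 3)*(w - 1)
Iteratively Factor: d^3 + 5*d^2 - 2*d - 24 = (d - 2)*(d^2 + 7*d + 12) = (d - 2)*(d + 3)*(d + 4)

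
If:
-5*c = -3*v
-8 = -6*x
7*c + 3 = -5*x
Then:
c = -29/21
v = -145/63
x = 4/3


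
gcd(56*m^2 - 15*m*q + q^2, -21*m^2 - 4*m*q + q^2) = -7*m + q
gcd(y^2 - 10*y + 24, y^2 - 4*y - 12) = y - 6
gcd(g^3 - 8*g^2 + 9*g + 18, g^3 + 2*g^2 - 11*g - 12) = g^2 - 2*g - 3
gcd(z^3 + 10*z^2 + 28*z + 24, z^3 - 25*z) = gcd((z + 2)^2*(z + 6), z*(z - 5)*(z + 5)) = 1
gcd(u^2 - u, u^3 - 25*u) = u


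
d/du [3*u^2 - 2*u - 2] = 6*u - 2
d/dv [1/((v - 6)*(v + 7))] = (-2*v - 1)/(v^4 + 2*v^3 - 83*v^2 - 84*v + 1764)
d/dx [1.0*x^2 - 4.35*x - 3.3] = 2.0*x - 4.35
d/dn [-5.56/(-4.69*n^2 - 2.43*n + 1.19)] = (-52.1528*n - 13.5108)/(4.69*n^2 + 2.43*n - 1.19)^2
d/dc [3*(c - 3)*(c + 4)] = 6*c + 3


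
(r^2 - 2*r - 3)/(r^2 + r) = (r - 3)/r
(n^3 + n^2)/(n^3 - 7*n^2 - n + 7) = n^2/(n^2 - 8*n + 7)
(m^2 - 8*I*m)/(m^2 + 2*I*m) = (m - 8*I)/(m + 2*I)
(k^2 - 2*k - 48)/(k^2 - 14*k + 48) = (k + 6)/(k - 6)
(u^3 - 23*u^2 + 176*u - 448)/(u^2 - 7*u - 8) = (u^2 - 15*u + 56)/(u + 1)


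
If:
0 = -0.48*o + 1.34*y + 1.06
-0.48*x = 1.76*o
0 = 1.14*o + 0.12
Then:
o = -0.11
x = 0.39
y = -0.83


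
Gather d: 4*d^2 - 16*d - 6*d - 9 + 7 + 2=4*d^2 - 22*d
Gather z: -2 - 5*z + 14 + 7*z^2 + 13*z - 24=7*z^2 + 8*z - 12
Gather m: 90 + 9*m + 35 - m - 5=8*m + 120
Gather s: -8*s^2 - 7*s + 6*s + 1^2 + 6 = -8*s^2 - s + 7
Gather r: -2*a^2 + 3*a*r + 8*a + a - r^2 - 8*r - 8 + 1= -2*a^2 + 9*a - r^2 + r*(3*a - 8) - 7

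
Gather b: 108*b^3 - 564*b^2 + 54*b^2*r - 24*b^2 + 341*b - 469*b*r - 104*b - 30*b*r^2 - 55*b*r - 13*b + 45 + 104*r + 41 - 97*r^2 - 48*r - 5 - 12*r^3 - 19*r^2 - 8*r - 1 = 108*b^3 + b^2*(54*r - 588) + b*(-30*r^2 - 524*r + 224) - 12*r^3 - 116*r^2 + 48*r + 80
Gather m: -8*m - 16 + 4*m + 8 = -4*m - 8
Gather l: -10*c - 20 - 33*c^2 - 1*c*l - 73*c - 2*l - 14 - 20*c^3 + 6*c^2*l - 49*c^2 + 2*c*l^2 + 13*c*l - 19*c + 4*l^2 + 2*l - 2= -20*c^3 - 82*c^2 - 102*c + l^2*(2*c + 4) + l*(6*c^2 + 12*c) - 36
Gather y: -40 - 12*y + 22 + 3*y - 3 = -9*y - 21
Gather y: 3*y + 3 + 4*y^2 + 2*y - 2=4*y^2 + 5*y + 1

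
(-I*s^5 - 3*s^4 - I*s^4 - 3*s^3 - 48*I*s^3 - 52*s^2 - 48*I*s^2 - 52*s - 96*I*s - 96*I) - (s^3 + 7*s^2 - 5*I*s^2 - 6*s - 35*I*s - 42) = -I*s^5 - 3*s^4 - I*s^4 - 4*s^3 - 48*I*s^3 - 59*s^2 - 43*I*s^2 - 46*s - 61*I*s + 42 - 96*I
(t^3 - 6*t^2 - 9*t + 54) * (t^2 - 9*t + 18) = t^5 - 15*t^4 + 63*t^3 + 27*t^2 - 648*t + 972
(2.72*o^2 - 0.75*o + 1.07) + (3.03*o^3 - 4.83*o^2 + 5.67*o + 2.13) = 3.03*o^3 - 2.11*o^2 + 4.92*o + 3.2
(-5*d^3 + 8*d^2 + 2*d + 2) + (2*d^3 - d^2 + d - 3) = -3*d^3 + 7*d^2 + 3*d - 1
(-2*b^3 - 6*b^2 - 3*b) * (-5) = 10*b^3 + 30*b^2 + 15*b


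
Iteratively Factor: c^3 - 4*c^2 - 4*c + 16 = (c - 2)*(c^2 - 2*c - 8) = (c - 4)*(c - 2)*(c + 2)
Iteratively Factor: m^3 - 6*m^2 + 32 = (m - 4)*(m^2 - 2*m - 8) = (m - 4)*(m + 2)*(m - 4)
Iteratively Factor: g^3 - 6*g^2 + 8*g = (g - 4)*(g^2 - 2*g) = g*(g - 4)*(g - 2)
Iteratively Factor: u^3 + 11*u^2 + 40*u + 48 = (u + 3)*(u^2 + 8*u + 16) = (u + 3)*(u + 4)*(u + 4)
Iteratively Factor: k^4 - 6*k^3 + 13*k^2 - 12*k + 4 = (k - 1)*(k^3 - 5*k^2 + 8*k - 4) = (k - 2)*(k - 1)*(k^2 - 3*k + 2) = (k - 2)^2*(k - 1)*(k - 1)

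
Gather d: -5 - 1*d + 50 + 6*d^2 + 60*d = 6*d^2 + 59*d + 45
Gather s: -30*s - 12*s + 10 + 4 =14 - 42*s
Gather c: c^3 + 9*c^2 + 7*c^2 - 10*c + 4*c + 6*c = c^3 + 16*c^2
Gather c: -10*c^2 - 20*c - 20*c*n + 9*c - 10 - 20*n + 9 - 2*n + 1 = -10*c^2 + c*(-20*n - 11) - 22*n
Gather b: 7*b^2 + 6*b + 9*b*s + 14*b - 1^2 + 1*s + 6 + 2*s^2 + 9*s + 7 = 7*b^2 + b*(9*s + 20) + 2*s^2 + 10*s + 12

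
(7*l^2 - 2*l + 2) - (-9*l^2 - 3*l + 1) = 16*l^2 + l + 1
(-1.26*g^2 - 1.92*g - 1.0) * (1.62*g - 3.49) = -2.0412*g^3 + 1.287*g^2 + 5.0808*g + 3.49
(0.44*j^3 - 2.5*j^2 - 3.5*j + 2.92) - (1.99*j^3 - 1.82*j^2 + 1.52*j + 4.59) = -1.55*j^3 - 0.68*j^2 - 5.02*j - 1.67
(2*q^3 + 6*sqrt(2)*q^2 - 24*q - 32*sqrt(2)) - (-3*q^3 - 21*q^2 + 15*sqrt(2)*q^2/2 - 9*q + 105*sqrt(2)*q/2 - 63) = 5*q^3 - 3*sqrt(2)*q^2/2 + 21*q^2 - 105*sqrt(2)*q/2 - 15*q - 32*sqrt(2) + 63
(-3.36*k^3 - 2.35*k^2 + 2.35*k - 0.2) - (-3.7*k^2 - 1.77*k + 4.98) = -3.36*k^3 + 1.35*k^2 + 4.12*k - 5.18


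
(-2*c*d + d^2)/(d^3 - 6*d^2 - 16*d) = (2*c - d)/(-d^2 + 6*d + 16)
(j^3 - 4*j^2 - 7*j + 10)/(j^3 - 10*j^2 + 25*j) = (j^2 + j - 2)/(j*(j - 5))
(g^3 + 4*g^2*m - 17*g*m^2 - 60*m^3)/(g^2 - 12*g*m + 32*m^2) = (g^2 + 8*g*m + 15*m^2)/(g - 8*m)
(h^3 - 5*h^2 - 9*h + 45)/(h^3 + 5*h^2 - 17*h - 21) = (h^2 - 2*h - 15)/(h^2 + 8*h + 7)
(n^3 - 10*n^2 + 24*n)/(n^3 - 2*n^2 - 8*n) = (n - 6)/(n + 2)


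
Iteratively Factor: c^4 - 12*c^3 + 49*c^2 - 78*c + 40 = (c - 4)*(c^3 - 8*c^2 + 17*c - 10) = (c - 5)*(c - 4)*(c^2 - 3*c + 2) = (c - 5)*(c - 4)*(c - 1)*(c - 2)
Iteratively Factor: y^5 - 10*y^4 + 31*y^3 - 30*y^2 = (y)*(y^4 - 10*y^3 + 31*y^2 - 30*y) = y*(y - 5)*(y^3 - 5*y^2 + 6*y) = y*(y - 5)*(y - 2)*(y^2 - 3*y) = y^2*(y - 5)*(y - 2)*(y - 3)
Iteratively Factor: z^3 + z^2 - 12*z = (z)*(z^2 + z - 12) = z*(z - 3)*(z + 4)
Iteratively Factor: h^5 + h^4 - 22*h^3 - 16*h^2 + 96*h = (h - 2)*(h^4 + 3*h^3 - 16*h^2 - 48*h) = (h - 2)*(h + 3)*(h^3 - 16*h) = (h - 4)*(h - 2)*(h + 3)*(h^2 + 4*h) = (h - 4)*(h - 2)*(h + 3)*(h + 4)*(h)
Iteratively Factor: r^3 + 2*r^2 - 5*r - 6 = (r - 2)*(r^2 + 4*r + 3) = (r - 2)*(r + 3)*(r + 1)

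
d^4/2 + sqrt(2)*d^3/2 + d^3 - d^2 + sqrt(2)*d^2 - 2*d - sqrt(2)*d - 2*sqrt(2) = (d/2 + sqrt(2)/2)*(d + 2)*(d - sqrt(2))*(d + sqrt(2))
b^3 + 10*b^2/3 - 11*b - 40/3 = (b - 8/3)*(b + 1)*(b + 5)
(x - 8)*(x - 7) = x^2 - 15*x + 56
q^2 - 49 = (q - 7)*(q + 7)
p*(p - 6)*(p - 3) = p^3 - 9*p^2 + 18*p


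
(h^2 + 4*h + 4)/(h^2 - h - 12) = (h^2 + 4*h + 4)/(h^2 - h - 12)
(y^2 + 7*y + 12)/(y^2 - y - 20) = (y + 3)/(y - 5)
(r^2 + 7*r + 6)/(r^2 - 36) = (r + 1)/(r - 6)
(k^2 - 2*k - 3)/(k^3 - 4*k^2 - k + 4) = (k - 3)/(k^2 - 5*k + 4)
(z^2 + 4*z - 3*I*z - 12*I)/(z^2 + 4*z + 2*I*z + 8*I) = (z - 3*I)/(z + 2*I)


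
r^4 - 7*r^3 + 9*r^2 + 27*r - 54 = (r - 3)^3*(r + 2)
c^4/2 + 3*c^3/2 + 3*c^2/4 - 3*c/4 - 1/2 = (c/2 + 1)*(c + 1)*(c - sqrt(2)/2)*(c + sqrt(2)/2)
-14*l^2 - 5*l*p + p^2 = (-7*l + p)*(2*l + p)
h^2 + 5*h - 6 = (h - 1)*(h + 6)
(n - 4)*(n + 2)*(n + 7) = n^3 + 5*n^2 - 22*n - 56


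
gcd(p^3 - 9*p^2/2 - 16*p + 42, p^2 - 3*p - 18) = p - 6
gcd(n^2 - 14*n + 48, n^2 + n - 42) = n - 6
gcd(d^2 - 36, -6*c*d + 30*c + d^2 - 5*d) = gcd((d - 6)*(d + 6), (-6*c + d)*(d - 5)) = 1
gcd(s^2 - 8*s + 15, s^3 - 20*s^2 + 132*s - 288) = 1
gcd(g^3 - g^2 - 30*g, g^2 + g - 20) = g + 5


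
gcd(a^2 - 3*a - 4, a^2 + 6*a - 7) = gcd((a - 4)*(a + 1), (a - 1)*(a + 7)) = 1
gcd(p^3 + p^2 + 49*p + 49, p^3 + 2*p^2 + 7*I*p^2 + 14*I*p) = p + 7*I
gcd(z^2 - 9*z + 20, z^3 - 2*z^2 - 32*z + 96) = z - 4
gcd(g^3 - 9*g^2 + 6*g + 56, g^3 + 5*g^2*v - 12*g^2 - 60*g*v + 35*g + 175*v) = g - 7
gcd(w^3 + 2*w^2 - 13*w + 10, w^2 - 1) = w - 1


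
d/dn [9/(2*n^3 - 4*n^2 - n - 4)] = 9*(-6*n^2 + 8*n + 1)/(-2*n^3 + 4*n^2 + n + 4)^2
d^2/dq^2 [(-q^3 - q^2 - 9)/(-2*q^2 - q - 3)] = 2*(-7*q^3 + 99*q^2 + 81*q - 36)/(8*q^6 + 12*q^5 + 42*q^4 + 37*q^3 + 63*q^2 + 27*q + 27)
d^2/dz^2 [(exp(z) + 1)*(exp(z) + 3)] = 4*(exp(z) + 1)*exp(z)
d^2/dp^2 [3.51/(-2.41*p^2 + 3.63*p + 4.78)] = (-40.772862*p^2 + 61.413066*p + 3.51*(4.82*p - 3.63)*(9.64*p - 7.26) + 80.868996)/(-2.41*p^2 + 3.63*p + 4.78)^3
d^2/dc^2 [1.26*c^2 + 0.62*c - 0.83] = 2.52000000000000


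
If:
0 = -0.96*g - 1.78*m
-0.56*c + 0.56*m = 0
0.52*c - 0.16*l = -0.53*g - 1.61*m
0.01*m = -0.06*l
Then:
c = 0.00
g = 0.00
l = 0.00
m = 0.00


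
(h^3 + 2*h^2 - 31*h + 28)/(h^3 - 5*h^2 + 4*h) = (h + 7)/h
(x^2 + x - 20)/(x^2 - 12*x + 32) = (x + 5)/(x - 8)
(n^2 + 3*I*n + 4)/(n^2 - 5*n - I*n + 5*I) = (n + 4*I)/(n - 5)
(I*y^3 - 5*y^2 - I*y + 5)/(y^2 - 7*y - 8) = (I*y^2 - y*(5 + I) + 5)/(y - 8)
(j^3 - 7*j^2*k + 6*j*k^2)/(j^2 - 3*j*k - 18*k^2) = j*(j - k)/(j + 3*k)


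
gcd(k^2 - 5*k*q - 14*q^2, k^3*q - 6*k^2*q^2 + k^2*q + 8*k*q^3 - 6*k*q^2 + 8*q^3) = 1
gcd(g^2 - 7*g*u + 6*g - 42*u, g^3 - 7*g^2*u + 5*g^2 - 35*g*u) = -g + 7*u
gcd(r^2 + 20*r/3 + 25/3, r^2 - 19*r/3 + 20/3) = 1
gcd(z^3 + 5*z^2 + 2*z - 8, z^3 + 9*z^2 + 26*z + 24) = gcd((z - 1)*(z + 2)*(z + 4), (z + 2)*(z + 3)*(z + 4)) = z^2 + 6*z + 8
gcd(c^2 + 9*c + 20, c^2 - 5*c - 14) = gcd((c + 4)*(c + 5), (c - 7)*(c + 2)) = 1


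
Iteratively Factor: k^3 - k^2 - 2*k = (k + 1)*(k^2 - 2*k) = (k - 2)*(k + 1)*(k)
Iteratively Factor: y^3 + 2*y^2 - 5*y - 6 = (y + 1)*(y^2 + y - 6) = (y - 2)*(y + 1)*(y + 3)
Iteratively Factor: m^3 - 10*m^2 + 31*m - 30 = (m - 2)*(m^2 - 8*m + 15) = (m - 3)*(m - 2)*(m - 5)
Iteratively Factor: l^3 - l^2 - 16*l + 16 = (l + 4)*(l^2 - 5*l + 4) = (l - 4)*(l + 4)*(l - 1)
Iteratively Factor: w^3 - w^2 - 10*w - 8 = (w + 1)*(w^2 - 2*w - 8) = (w + 1)*(w + 2)*(w - 4)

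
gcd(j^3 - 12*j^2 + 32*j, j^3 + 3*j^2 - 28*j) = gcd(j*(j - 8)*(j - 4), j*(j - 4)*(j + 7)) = j^2 - 4*j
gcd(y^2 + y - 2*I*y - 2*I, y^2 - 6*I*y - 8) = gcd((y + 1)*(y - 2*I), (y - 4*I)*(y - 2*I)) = y - 2*I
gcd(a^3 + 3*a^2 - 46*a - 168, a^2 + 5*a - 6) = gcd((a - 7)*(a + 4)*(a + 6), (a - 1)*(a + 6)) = a + 6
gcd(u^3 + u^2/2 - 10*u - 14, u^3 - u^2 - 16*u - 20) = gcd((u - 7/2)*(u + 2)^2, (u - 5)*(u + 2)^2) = u^2 + 4*u + 4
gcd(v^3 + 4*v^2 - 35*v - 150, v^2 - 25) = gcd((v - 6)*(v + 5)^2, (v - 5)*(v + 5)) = v + 5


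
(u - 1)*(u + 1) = u^2 - 1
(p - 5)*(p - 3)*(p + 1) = p^3 - 7*p^2 + 7*p + 15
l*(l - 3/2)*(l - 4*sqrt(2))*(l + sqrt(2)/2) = l^4 - 7*sqrt(2)*l^3/2 - 3*l^3/2 - 4*l^2 + 21*sqrt(2)*l^2/4 + 6*l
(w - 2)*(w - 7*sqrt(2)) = w^2 - 7*sqrt(2)*w - 2*w + 14*sqrt(2)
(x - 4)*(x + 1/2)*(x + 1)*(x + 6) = x^4 + 7*x^3/2 - 41*x^2/2 - 35*x - 12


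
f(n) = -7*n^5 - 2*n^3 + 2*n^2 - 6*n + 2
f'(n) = -35*n^4 - 6*n^2 + 4*n - 6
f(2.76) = -1162.47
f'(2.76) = -2071.64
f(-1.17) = 30.31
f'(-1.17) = -84.48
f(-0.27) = 3.82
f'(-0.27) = -7.70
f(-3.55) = 4084.73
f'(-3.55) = -5654.62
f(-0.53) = 6.33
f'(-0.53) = -12.57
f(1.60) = -84.07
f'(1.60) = -244.34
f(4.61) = -14753.90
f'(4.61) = -15922.88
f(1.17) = -20.83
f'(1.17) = -75.12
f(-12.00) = 1745642.00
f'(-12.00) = -726678.00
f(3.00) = -1753.00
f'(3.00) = -2883.00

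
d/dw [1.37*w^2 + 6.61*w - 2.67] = 2.74*w + 6.61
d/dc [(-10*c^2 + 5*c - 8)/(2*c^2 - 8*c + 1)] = (70*c^2 + 12*c - 59)/(4*c^4 - 32*c^3 + 68*c^2 - 16*c + 1)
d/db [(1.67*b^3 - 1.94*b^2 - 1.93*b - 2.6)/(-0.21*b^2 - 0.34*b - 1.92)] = (-0.3507*b^4 - 1.1356*b^3 - 9.3649*b^2 + 6.3576*b + 2.8216)/(0.0441*b^4 + 0.1428*b^3 + 0.922*b^2 + 1.3056*b + 3.6864)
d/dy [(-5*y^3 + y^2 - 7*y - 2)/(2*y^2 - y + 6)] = (-10*y^4 + 10*y^3 - 77*y^2 + 20*y - 44)/(4*y^4 - 4*y^3 + 25*y^2 - 12*y + 36)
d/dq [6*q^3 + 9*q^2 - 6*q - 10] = 18*q^2 + 18*q - 6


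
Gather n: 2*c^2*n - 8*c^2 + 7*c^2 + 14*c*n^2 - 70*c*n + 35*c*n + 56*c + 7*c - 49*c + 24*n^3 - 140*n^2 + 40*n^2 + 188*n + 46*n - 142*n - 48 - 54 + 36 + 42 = -c^2 + 14*c + 24*n^3 + n^2*(14*c - 100) + n*(2*c^2 - 35*c + 92) - 24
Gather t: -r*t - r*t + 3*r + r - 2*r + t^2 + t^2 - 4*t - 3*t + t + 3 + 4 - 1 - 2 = 2*r + 2*t^2 + t*(-2*r - 6) + 4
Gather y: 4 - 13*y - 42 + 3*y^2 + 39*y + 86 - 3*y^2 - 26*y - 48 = 0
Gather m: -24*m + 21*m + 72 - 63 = 9 - 3*m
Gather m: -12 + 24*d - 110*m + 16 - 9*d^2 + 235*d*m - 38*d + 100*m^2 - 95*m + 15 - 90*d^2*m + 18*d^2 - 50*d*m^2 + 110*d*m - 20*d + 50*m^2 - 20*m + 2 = 9*d^2 - 34*d + m^2*(150 - 50*d) + m*(-90*d^2 + 345*d - 225) + 21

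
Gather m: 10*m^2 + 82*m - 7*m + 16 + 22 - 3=10*m^2 + 75*m + 35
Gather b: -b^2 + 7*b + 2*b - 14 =-b^2 + 9*b - 14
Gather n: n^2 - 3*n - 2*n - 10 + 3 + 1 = n^2 - 5*n - 6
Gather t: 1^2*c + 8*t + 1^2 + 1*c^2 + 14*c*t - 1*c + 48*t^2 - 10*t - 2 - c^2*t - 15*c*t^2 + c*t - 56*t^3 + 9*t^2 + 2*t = c^2 - 56*t^3 + t^2*(57 - 15*c) + t*(-c^2 + 15*c) - 1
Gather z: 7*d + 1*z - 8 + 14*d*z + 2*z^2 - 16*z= 7*d + 2*z^2 + z*(14*d - 15) - 8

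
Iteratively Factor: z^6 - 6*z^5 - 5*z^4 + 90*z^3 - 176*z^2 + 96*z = (z - 3)*(z^5 - 3*z^4 - 14*z^3 + 48*z^2 - 32*z) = (z - 3)*(z - 2)*(z^4 - z^3 - 16*z^2 + 16*z) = (z - 3)*(z - 2)*(z - 1)*(z^3 - 16*z) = z*(z - 3)*(z - 2)*(z - 1)*(z^2 - 16) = z*(z - 3)*(z - 2)*(z - 1)*(z + 4)*(z - 4)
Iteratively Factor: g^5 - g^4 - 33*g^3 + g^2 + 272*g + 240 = (g - 5)*(g^4 + 4*g^3 - 13*g^2 - 64*g - 48) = (g - 5)*(g + 1)*(g^3 + 3*g^2 - 16*g - 48) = (g - 5)*(g + 1)*(g + 3)*(g^2 - 16) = (g - 5)*(g + 1)*(g + 3)*(g + 4)*(g - 4)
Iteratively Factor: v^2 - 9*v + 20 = (v - 4)*(v - 5)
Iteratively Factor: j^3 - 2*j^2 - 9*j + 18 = (j - 2)*(j^2 - 9) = (j - 3)*(j - 2)*(j + 3)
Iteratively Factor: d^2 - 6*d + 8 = (d - 4)*(d - 2)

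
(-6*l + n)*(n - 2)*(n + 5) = -6*l*n^2 - 18*l*n + 60*l + n^3 + 3*n^2 - 10*n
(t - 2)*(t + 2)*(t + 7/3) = t^3 + 7*t^2/3 - 4*t - 28/3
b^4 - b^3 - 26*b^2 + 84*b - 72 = (b - 3)*(b - 2)^2*(b + 6)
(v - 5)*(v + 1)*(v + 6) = v^3 + 2*v^2 - 29*v - 30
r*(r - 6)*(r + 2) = r^3 - 4*r^2 - 12*r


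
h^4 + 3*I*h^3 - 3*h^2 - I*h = h*(h + I)^3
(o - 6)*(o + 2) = o^2 - 4*o - 12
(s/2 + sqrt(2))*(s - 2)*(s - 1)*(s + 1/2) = s^4/2 - 5*s^3/4 + sqrt(2)*s^3 - 5*sqrt(2)*s^2/2 + s^2/4 + s/2 + sqrt(2)*s/2 + sqrt(2)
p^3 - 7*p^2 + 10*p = p*(p - 5)*(p - 2)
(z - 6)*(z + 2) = z^2 - 4*z - 12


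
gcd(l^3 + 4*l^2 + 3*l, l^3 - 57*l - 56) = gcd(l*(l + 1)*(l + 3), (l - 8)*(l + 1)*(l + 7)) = l + 1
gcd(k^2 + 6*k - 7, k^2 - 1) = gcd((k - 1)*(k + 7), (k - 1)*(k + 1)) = k - 1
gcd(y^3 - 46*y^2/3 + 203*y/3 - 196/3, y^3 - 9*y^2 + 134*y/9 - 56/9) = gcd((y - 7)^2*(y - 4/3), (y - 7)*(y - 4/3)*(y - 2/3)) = y^2 - 25*y/3 + 28/3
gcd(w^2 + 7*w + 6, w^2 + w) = w + 1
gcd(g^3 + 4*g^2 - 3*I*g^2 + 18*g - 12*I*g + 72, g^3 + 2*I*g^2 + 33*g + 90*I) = g^2 - 3*I*g + 18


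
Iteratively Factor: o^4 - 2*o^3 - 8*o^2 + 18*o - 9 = (o + 3)*(o^3 - 5*o^2 + 7*o - 3) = (o - 3)*(o + 3)*(o^2 - 2*o + 1) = (o - 3)*(o - 1)*(o + 3)*(o - 1)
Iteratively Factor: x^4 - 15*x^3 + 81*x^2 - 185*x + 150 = (x - 2)*(x^3 - 13*x^2 + 55*x - 75) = (x - 5)*(x - 2)*(x^2 - 8*x + 15) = (x - 5)^2*(x - 2)*(x - 3)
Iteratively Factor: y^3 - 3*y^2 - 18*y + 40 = (y - 5)*(y^2 + 2*y - 8) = (y - 5)*(y + 4)*(y - 2)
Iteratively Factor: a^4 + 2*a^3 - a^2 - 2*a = (a - 1)*(a^3 + 3*a^2 + 2*a) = (a - 1)*(a + 1)*(a^2 + 2*a) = (a - 1)*(a + 1)*(a + 2)*(a)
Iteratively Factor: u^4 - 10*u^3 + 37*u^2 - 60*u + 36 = (u - 2)*(u^3 - 8*u^2 + 21*u - 18) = (u - 3)*(u - 2)*(u^2 - 5*u + 6) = (u - 3)^2*(u - 2)*(u - 2)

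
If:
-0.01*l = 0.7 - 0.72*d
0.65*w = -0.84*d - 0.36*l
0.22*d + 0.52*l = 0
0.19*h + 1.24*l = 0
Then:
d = 0.97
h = 2.67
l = -0.41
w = -1.02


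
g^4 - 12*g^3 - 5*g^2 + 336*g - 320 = (g - 8)^2*(g - 1)*(g + 5)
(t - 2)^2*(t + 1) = t^3 - 3*t^2 + 4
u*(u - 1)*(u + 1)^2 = u^4 + u^3 - u^2 - u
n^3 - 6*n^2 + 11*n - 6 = (n - 3)*(n - 2)*(n - 1)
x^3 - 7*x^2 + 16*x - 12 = (x - 3)*(x - 2)^2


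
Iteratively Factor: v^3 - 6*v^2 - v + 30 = (v - 5)*(v^2 - v - 6) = (v - 5)*(v - 3)*(v + 2)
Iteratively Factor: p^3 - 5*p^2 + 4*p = (p)*(p^2 - 5*p + 4) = p*(p - 1)*(p - 4)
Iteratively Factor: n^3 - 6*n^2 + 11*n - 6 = (n - 1)*(n^2 - 5*n + 6) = (n - 3)*(n - 1)*(n - 2)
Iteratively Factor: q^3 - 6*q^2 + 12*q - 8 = (q - 2)*(q^2 - 4*q + 4) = (q - 2)^2*(q - 2)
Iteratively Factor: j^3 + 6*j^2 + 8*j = (j + 4)*(j^2 + 2*j) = (j + 2)*(j + 4)*(j)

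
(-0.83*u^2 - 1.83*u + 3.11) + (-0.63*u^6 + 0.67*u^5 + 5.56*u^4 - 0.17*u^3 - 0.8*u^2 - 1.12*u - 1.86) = -0.63*u^6 + 0.67*u^5 + 5.56*u^4 - 0.17*u^3 - 1.63*u^2 - 2.95*u + 1.25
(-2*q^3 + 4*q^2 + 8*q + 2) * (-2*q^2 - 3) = 4*q^5 - 8*q^4 - 10*q^3 - 16*q^2 - 24*q - 6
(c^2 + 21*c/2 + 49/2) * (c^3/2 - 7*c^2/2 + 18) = c^5/2 + 7*c^4/4 - 49*c^3/2 - 271*c^2/4 + 189*c + 441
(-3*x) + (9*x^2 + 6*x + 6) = 9*x^2 + 3*x + 6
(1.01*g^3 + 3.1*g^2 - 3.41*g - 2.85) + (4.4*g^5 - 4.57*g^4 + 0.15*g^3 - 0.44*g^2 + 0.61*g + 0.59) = 4.4*g^5 - 4.57*g^4 + 1.16*g^3 + 2.66*g^2 - 2.8*g - 2.26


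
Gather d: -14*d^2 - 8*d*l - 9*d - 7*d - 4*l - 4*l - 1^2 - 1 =-14*d^2 + d*(-8*l - 16) - 8*l - 2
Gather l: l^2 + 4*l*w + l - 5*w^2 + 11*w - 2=l^2 + l*(4*w + 1) - 5*w^2 + 11*w - 2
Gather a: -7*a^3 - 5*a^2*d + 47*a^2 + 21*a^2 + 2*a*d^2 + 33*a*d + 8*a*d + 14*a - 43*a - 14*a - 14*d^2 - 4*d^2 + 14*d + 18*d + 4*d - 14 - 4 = -7*a^3 + a^2*(68 - 5*d) + a*(2*d^2 + 41*d - 43) - 18*d^2 + 36*d - 18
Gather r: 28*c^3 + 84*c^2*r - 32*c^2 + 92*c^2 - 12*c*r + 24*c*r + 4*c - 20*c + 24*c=28*c^3 + 60*c^2 + 8*c + r*(84*c^2 + 12*c)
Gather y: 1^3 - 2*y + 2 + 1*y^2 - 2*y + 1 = y^2 - 4*y + 4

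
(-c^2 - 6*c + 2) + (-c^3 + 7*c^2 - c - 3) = -c^3 + 6*c^2 - 7*c - 1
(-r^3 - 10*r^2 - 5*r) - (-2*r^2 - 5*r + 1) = -r^3 - 8*r^2 - 1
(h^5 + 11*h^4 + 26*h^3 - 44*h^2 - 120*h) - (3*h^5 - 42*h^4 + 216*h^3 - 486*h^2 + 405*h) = -2*h^5 + 53*h^4 - 190*h^3 + 442*h^2 - 525*h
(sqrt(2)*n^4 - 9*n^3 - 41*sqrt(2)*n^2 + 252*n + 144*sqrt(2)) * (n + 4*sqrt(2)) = sqrt(2)*n^5 - n^4 - 77*sqrt(2)*n^3 - 76*n^2 + 1152*sqrt(2)*n + 1152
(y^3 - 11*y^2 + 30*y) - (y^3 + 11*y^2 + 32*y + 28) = -22*y^2 - 2*y - 28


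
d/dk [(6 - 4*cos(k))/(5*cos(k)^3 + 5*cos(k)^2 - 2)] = 2*(15*cos(k) + 35*cos(2*k)/2 - 5*cos(3*k) + 27/2)*sin(k)/(5*cos(k)^3 + 5*cos(k)^2 - 2)^2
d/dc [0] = 0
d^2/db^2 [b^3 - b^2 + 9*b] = 6*b - 2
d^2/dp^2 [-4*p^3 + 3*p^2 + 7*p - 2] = 6 - 24*p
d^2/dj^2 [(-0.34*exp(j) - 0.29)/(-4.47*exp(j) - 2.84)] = (1.478229*exp(j) - 0.939187999999999)*exp(j)/(89.314623*exp(3*j) + 170.237268*exp(2*j) + 108.159696*exp(j) + 22.906304)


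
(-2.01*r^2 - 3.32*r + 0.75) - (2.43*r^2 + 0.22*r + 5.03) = -4.44*r^2 - 3.54*r - 4.28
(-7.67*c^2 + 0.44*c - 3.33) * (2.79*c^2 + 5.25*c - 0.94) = -21.3993*c^4 - 39.0399*c^3 + 0.229099999999999*c^2 - 17.8961*c + 3.1302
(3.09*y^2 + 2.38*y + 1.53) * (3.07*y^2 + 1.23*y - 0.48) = 9.4863*y^4 + 11.1073*y^3 + 6.1413*y^2 + 0.7395*y - 0.7344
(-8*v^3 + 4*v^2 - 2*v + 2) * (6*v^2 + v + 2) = -48*v^5 + 16*v^4 - 24*v^3 + 18*v^2 - 2*v + 4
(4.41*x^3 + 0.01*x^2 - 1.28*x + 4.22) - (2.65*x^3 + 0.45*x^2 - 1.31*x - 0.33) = 1.76*x^3 - 0.44*x^2 + 0.03*x + 4.55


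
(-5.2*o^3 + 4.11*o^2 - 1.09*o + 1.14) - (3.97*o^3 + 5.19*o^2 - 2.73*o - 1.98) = -9.17*o^3 - 1.08*o^2 + 1.64*o + 3.12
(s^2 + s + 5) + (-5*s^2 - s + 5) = 10 - 4*s^2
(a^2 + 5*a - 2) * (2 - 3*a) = -3*a^3 - 13*a^2 + 16*a - 4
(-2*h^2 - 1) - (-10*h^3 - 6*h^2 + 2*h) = 10*h^3 + 4*h^2 - 2*h - 1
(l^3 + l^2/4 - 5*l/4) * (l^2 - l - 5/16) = l^5 - 3*l^4/4 - 29*l^3/16 + 75*l^2/64 + 25*l/64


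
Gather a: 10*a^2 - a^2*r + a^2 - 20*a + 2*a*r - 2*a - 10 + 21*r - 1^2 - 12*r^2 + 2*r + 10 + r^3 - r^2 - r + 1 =a^2*(11 - r) + a*(2*r - 22) + r^3 - 13*r^2 + 22*r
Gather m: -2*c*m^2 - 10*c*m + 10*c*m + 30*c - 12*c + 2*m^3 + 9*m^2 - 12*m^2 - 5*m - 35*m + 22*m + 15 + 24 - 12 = 18*c + 2*m^3 + m^2*(-2*c - 3) - 18*m + 27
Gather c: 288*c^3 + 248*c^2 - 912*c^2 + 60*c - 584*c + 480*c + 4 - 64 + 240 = 288*c^3 - 664*c^2 - 44*c + 180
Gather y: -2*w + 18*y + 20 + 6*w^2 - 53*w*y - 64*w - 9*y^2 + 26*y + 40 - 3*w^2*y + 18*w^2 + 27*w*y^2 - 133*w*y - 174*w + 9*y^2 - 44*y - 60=24*w^2 + 27*w*y^2 - 240*w + y*(-3*w^2 - 186*w)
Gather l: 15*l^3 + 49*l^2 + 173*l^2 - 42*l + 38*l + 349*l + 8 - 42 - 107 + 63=15*l^3 + 222*l^2 + 345*l - 78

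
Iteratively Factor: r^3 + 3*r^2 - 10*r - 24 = (r + 4)*(r^2 - r - 6) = (r - 3)*(r + 4)*(r + 2)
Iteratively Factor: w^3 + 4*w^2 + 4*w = (w)*(w^2 + 4*w + 4) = w*(w + 2)*(w + 2)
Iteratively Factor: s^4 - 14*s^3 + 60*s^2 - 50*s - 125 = (s - 5)*(s^3 - 9*s^2 + 15*s + 25) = (s - 5)^2*(s^2 - 4*s - 5) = (s - 5)^3*(s + 1)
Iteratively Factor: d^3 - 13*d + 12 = (d - 1)*(d^2 + d - 12) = (d - 1)*(d + 4)*(d - 3)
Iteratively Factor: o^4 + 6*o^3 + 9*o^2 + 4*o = (o)*(o^3 + 6*o^2 + 9*o + 4) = o*(o + 4)*(o^2 + 2*o + 1) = o*(o + 1)*(o + 4)*(o + 1)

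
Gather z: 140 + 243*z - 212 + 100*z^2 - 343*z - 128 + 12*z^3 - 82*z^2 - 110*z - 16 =12*z^3 + 18*z^2 - 210*z - 216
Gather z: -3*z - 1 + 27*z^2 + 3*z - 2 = 27*z^2 - 3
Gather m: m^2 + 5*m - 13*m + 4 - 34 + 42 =m^2 - 8*m + 12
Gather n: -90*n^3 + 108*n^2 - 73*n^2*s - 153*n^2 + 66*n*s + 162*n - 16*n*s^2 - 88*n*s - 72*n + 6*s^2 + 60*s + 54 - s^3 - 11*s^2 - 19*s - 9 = -90*n^3 + n^2*(-73*s - 45) + n*(-16*s^2 - 22*s + 90) - s^3 - 5*s^2 + 41*s + 45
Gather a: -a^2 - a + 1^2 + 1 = -a^2 - a + 2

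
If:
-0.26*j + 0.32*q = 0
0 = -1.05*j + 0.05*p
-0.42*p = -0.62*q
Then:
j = 0.00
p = 0.00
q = 0.00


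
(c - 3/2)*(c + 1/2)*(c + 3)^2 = c^4 + 5*c^3 + 9*c^2/4 - 27*c/2 - 27/4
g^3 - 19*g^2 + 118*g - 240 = (g - 8)*(g - 6)*(g - 5)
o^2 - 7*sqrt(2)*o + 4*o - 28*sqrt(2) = (o + 4)*(o - 7*sqrt(2))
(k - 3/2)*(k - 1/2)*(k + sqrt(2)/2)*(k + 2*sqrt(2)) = k^4 - 2*k^3 + 5*sqrt(2)*k^3/2 - 5*sqrt(2)*k^2 + 11*k^2/4 - 4*k + 15*sqrt(2)*k/8 + 3/2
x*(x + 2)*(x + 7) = x^3 + 9*x^2 + 14*x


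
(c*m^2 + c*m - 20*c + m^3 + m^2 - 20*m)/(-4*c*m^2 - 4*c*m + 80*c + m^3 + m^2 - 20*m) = (-c - m)/(4*c - m)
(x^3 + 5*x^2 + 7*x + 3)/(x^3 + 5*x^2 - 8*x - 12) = (x^2 + 4*x + 3)/(x^2 + 4*x - 12)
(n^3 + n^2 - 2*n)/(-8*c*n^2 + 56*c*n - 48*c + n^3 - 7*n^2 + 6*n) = n*(-n - 2)/(8*c*n - 48*c - n^2 + 6*n)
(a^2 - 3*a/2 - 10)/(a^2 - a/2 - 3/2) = (-2*a^2 + 3*a + 20)/(-2*a^2 + a + 3)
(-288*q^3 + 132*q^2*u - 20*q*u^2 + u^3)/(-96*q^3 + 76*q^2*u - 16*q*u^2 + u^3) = (6*q - u)/(2*q - u)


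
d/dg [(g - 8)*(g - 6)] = 2*g - 14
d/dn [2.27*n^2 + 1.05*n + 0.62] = 4.54*n + 1.05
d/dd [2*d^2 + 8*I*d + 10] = 4*d + 8*I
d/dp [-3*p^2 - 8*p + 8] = -6*p - 8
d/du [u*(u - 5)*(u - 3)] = 3*u^2 - 16*u + 15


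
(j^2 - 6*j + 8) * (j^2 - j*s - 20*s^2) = j^4 - j^3*s - 6*j^3 - 20*j^2*s^2 + 6*j^2*s + 8*j^2 + 120*j*s^2 - 8*j*s - 160*s^2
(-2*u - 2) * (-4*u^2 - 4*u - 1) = 8*u^3 + 16*u^2 + 10*u + 2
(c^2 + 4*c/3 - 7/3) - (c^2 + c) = c/3 - 7/3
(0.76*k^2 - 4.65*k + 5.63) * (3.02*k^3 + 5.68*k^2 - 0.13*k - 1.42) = 2.2952*k^5 - 9.7262*k^4 - 9.5082*k^3 + 31.5037*k^2 + 5.8711*k - 7.9946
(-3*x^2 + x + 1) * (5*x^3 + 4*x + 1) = -15*x^5 + 5*x^4 - 7*x^3 + x^2 + 5*x + 1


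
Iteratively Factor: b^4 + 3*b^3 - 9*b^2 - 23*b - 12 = (b + 4)*(b^3 - b^2 - 5*b - 3) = (b + 1)*(b + 4)*(b^2 - 2*b - 3) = (b + 1)^2*(b + 4)*(b - 3)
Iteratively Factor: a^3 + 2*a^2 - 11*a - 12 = (a + 1)*(a^2 + a - 12) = (a + 1)*(a + 4)*(a - 3)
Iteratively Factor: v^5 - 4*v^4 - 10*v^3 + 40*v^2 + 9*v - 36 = (v + 1)*(v^4 - 5*v^3 - 5*v^2 + 45*v - 36) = (v - 4)*(v + 1)*(v^3 - v^2 - 9*v + 9) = (v - 4)*(v - 3)*(v + 1)*(v^2 + 2*v - 3) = (v - 4)*(v - 3)*(v + 1)*(v + 3)*(v - 1)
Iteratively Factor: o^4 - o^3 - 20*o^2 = (o + 4)*(o^3 - 5*o^2) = (o - 5)*(o + 4)*(o^2) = o*(o - 5)*(o + 4)*(o)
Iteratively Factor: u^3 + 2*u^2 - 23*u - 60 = (u + 4)*(u^2 - 2*u - 15) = (u + 3)*(u + 4)*(u - 5)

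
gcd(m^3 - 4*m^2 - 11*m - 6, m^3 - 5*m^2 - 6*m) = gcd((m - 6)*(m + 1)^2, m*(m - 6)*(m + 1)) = m^2 - 5*m - 6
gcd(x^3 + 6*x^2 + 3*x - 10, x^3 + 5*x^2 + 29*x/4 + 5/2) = x + 2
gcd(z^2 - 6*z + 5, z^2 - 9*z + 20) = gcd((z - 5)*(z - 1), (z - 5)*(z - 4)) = z - 5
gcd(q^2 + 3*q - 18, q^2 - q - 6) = q - 3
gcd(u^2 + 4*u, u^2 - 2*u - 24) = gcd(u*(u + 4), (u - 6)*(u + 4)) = u + 4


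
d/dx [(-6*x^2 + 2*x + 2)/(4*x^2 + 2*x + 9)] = 2*(-10*x^2 - 62*x + 7)/(16*x^4 + 16*x^3 + 76*x^2 + 36*x + 81)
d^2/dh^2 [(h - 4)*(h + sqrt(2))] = 2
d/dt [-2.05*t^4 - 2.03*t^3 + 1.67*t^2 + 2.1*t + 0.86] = -8.2*t^3 - 6.09*t^2 + 3.34*t + 2.1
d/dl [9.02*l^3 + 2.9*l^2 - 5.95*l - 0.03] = 27.06*l^2 + 5.8*l - 5.95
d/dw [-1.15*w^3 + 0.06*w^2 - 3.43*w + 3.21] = -3.45*w^2 + 0.12*w - 3.43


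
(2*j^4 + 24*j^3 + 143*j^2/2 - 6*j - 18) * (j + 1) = 2*j^5 + 26*j^4 + 191*j^3/2 + 131*j^2/2 - 24*j - 18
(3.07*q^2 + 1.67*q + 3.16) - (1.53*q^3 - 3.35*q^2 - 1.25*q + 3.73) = -1.53*q^3 + 6.42*q^2 + 2.92*q - 0.57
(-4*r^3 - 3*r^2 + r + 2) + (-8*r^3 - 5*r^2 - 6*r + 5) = -12*r^3 - 8*r^2 - 5*r + 7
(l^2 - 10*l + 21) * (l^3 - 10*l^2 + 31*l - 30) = l^5 - 20*l^4 + 152*l^3 - 550*l^2 + 951*l - 630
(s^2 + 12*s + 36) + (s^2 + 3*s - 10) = 2*s^2 + 15*s + 26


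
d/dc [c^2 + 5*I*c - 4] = 2*c + 5*I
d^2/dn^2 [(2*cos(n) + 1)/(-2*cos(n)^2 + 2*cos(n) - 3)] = (-16*(1 - cos(n)^2)^2*cos(n) - 24*(1 - cos(n)^2)^2 + 8*cos(n)^5 + 68*cos(n)^3 - 16*cos(n)^2 - 104*cos(n) + 44)/(2*cos(n) - cos(2*n) - 4)^3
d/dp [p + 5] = 1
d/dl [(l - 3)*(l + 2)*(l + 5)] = 3*l^2 + 8*l - 11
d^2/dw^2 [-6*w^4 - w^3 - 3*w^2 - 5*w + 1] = -72*w^2 - 6*w - 6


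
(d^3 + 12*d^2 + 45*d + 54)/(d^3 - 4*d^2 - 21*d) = (d^2 + 9*d + 18)/(d*(d - 7))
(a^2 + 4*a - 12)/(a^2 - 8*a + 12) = (a + 6)/(a - 6)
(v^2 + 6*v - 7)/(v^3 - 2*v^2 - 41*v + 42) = (v + 7)/(v^2 - v - 42)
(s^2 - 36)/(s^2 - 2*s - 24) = (s + 6)/(s + 4)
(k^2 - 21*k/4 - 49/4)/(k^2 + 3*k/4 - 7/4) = (k - 7)/(k - 1)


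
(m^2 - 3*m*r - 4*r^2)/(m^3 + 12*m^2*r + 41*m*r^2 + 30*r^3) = (m - 4*r)/(m^2 + 11*m*r + 30*r^2)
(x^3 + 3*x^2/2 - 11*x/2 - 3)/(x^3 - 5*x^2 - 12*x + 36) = (x + 1/2)/(x - 6)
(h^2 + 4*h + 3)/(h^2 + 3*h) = (h + 1)/h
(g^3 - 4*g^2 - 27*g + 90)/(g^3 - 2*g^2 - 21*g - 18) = (g^2 + 2*g - 15)/(g^2 + 4*g + 3)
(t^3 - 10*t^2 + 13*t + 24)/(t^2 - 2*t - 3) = t - 8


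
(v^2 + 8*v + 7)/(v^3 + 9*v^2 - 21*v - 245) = (v + 1)/(v^2 + 2*v - 35)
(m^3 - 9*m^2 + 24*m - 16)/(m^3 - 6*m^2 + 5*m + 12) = (m^2 - 5*m + 4)/(m^2 - 2*m - 3)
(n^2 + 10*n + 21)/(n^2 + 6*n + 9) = (n + 7)/(n + 3)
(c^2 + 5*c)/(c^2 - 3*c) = (c + 5)/(c - 3)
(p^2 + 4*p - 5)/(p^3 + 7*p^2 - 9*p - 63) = (p^2 + 4*p - 5)/(p^3 + 7*p^2 - 9*p - 63)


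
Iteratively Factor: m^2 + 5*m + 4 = (m + 1)*(m + 4)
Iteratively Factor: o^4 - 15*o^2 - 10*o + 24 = (o + 2)*(o^3 - 2*o^2 - 11*o + 12) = (o - 1)*(o + 2)*(o^2 - o - 12) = (o - 1)*(o + 2)*(o + 3)*(o - 4)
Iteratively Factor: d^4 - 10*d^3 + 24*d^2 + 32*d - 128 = (d - 4)*(d^3 - 6*d^2 + 32) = (d - 4)^2*(d^2 - 2*d - 8) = (d - 4)^2*(d + 2)*(d - 4)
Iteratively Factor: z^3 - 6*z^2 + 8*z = (z - 2)*(z^2 - 4*z) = z*(z - 2)*(z - 4)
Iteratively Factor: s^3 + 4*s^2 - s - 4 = (s + 4)*(s^2 - 1) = (s + 1)*(s + 4)*(s - 1)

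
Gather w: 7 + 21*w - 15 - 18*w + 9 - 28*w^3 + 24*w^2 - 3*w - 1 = -28*w^3 + 24*w^2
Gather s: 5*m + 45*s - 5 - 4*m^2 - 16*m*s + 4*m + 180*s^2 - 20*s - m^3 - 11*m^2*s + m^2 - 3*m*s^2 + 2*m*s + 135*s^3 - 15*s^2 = -m^3 - 3*m^2 + 9*m + 135*s^3 + s^2*(165 - 3*m) + s*(-11*m^2 - 14*m + 25) - 5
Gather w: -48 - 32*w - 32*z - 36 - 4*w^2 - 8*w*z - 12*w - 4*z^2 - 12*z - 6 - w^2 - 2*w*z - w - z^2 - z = -5*w^2 + w*(-10*z - 45) - 5*z^2 - 45*z - 90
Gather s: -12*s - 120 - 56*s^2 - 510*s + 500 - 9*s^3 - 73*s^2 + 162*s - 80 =-9*s^3 - 129*s^2 - 360*s + 300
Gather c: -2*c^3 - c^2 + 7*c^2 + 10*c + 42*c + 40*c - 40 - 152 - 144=-2*c^3 + 6*c^2 + 92*c - 336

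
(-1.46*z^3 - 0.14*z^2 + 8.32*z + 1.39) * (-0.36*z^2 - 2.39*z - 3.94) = 0.5256*z^5 + 3.5398*z^4 + 3.0918*z^3 - 19.8336*z^2 - 36.1029*z - 5.4766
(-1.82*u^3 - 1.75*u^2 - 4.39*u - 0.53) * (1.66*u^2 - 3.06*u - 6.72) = -3.0212*u^5 + 2.6642*u^4 + 10.298*u^3 + 24.3136*u^2 + 31.1226*u + 3.5616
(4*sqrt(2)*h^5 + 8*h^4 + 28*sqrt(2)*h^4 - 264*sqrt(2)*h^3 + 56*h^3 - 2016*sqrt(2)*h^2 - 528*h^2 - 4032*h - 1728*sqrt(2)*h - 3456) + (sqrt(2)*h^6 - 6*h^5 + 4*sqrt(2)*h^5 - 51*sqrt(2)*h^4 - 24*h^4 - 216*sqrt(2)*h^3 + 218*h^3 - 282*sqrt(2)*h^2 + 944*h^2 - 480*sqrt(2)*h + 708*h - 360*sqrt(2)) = sqrt(2)*h^6 - 6*h^5 + 8*sqrt(2)*h^5 - 23*sqrt(2)*h^4 - 16*h^4 - 480*sqrt(2)*h^3 + 274*h^3 - 2298*sqrt(2)*h^2 + 416*h^2 - 3324*h - 2208*sqrt(2)*h - 3456 - 360*sqrt(2)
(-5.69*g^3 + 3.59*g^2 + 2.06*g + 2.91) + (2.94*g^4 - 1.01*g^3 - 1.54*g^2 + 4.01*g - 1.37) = 2.94*g^4 - 6.7*g^3 + 2.05*g^2 + 6.07*g + 1.54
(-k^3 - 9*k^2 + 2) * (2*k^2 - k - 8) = -2*k^5 - 17*k^4 + 17*k^3 + 76*k^2 - 2*k - 16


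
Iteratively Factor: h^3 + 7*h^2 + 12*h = (h + 3)*(h^2 + 4*h) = (h + 3)*(h + 4)*(h)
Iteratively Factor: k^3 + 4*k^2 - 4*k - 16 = (k + 2)*(k^2 + 2*k - 8) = (k + 2)*(k + 4)*(k - 2)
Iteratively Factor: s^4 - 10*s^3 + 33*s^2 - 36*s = (s - 3)*(s^3 - 7*s^2 + 12*s) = (s - 4)*(s - 3)*(s^2 - 3*s) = (s - 4)*(s - 3)^2*(s)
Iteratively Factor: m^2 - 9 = (m - 3)*(m + 3)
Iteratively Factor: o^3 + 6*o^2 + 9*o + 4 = (o + 4)*(o^2 + 2*o + 1) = (o + 1)*(o + 4)*(o + 1)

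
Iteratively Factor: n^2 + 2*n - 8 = (n + 4)*(n - 2)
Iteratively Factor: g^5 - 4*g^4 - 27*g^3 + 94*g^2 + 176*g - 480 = (g - 4)*(g^4 - 27*g^2 - 14*g + 120) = (g - 4)*(g + 4)*(g^3 - 4*g^2 - 11*g + 30) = (g - 5)*(g - 4)*(g + 4)*(g^2 + g - 6) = (g - 5)*(g - 4)*(g - 2)*(g + 4)*(g + 3)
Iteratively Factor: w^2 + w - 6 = (w - 2)*(w + 3)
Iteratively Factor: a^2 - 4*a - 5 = (a + 1)*(a - 5)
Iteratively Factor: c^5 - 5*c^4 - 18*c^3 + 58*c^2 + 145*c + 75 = (c + 1)*(c^4 - 6*c^3 - 12*c^2 + 70*c + 75) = (c + 1)^2*(c^3 - 7*c^2 - 5*c + 75) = (c - 5)*(c + 1)^2*(c^2 - 2*c - 15) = (c - 5)*(c + 1)^2*(c + 3)*(c - 5)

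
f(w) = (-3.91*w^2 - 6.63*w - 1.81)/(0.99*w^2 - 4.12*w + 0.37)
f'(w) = (4.12 - 1.98*w)*(-3.91*w^2 - 6.63*w - 1.81)/(0.99*w^2 - 4.12*w + 0.37)^2 + (-7.82*w - 6.63)/(0.99*w^2 - 4.12*w + 0.37)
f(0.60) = 4.12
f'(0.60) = -0.44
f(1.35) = 5.28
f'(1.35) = 2.82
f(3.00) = 18.47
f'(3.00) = 20.68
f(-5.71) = -1.63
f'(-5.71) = 0.23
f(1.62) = 6.16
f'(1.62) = 3.69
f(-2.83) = -0.72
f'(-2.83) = 0.43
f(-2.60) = -0.62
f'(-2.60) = 0.45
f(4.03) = 593.33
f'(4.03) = 15009.07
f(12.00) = -6.89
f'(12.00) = 0.37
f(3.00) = 18.47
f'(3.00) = 20.68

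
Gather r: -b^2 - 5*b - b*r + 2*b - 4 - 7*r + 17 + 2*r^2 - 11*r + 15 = -b^2 - 3*b + 2*r^2 + r*(-b - 18) + 28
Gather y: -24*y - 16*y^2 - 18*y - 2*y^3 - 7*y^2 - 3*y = -2*y^3 - 23*y^2 - 45*y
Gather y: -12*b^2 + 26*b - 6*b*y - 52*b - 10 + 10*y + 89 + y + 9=-12*b^2 - 26*b + y*(11 - 6*b) + 88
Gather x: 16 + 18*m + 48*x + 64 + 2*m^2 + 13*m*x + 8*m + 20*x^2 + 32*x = 2*m^2 + 26*m + 20*x^2 + x*(13*m + 80) + 80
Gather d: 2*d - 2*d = 0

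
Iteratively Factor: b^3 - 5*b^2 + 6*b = (b - 2)*(b^2 - 3*b) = b*(b - 2)*(b - 3)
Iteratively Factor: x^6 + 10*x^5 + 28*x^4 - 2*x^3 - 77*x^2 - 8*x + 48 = (x - 1)*(x^5 + 11*x^4 + 39*x^3 + 37*x^2 - 40*x - 48) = (x - 1)*(x + 1)*(x^4 + 10*x^3 + 29*x^2 + 8*x - 48) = (x - 1)*(x + 1)*(x + 4)*(x^3 + 6*x^2 + 5*x - 12) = (x - 1)*(x + 1)*(x + 4)^2*(x^2 + 2*x - 3) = (x - 1)*(x + 1)*(x + 3)*(x + 4)^2*(x - 1)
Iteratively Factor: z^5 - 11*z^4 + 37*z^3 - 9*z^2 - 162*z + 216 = (z + 2)*(z^4 - 13*z^3 + 63*z^2 - 135*z + 108) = (z - 3)*(z + 2)*(z^3 - 10*z^2 + 33*z - 36) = (z - 4)*(z - 3)*(z + 2)*(z^2 - 6*z + 9) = (z - 4)*(z - 3)^2*(z + 2)*(z - 3)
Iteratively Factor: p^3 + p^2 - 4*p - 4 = (p - 2)*(p^2 + 3*p + 2) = (p - 2)*(p + 1)*(p + 2)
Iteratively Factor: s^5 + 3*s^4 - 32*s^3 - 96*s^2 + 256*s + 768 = (s + 4)*(s^4 - s^3 - 28*s^2 + 16*s + 192) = (s - 4)*(s + 4)*(s^3 + 3*s^2 - 16*s - 48) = (s - 4)^2*(s + 4)*(s^2 + 7*s + 12) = (s - 4)^2*(s + 3)*(s + 4)*(s + 4)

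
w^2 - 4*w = w*(w - 4)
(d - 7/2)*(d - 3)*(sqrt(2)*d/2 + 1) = sqrt(2)*d^3/2 - 13*sqrt(2)*d^2/4 + d^2 - 13*d/2 + 21*sqrt(2)*d/4 + 21/2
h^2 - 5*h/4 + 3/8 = (h - 3/4)*(h - 1/2)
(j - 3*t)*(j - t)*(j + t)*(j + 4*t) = j^4 + j^3*t - 13*j^2*t^2 - j*t^3 + 12*t^4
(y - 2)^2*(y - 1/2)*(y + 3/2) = y^4 - 3*y^3 - 3*y^2/4 + 7*y - 3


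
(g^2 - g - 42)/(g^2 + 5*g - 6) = (g - 7)/(g - 1)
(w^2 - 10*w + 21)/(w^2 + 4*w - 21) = (w - 7)/(w + 7)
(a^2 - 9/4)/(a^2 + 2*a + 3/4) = (2*a - 3)/(2*a + 1)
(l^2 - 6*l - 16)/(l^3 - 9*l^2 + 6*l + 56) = (l - 8)/(l^2 - 11*l + 28)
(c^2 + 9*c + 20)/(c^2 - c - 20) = (c + 5)/(c - 5)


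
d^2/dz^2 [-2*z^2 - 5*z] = -4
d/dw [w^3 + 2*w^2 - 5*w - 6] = 3*w^2 + 4*w - 5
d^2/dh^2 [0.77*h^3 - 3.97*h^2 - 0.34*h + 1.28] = 4.62*h - 7.94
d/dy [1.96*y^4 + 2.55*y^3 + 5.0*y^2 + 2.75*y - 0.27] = 7.84*y^3 + 7.65*y^2 + 10.0*y + 2.75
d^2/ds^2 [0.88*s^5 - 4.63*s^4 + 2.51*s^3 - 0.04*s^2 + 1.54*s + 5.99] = 17.6*s^3 - 55.56*s^2 + 15.06*s - 0.08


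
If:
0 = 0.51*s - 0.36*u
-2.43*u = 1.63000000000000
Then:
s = -0.47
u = -0.67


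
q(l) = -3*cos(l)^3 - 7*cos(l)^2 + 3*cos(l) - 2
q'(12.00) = -8.17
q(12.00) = -6.26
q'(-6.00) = 5.24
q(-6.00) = -8.23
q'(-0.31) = -5.64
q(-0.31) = -8.08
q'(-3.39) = -1.99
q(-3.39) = -8.75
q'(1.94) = -6.42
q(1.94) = -3.85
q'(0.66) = 8.39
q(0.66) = -5.48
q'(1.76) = -5.22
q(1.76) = -2.79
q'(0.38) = 6.59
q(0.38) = -7.65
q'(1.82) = -5.72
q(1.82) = -3.12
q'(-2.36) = 5.92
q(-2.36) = -6.58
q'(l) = 9*sin(l)*cos(l)^2 + 14*sin(l)*cos(l) - 3*sin(l)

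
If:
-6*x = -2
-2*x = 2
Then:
No Solution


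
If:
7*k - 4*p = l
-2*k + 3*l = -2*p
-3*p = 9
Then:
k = -30/19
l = 18/19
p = -3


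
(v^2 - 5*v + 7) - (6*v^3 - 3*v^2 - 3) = -6*v^3 + 4*v^2 - 5*v + 10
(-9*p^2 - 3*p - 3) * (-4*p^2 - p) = 36*p^4 + 21*p^3 + 15*p^2 + 3*p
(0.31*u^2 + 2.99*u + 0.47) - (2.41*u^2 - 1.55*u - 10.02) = -2.1*u^2 + 4.54*u + 10.49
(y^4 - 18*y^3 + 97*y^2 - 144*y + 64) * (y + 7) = y^5 - 11*y^4 - 29*y^3 + 535*y^2 - 944*y + 448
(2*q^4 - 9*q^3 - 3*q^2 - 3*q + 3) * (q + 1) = 2*q^5 - 7*q^4 - 12*q^3 - 6*q^2 + 3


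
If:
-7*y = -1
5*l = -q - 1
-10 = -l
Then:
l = 10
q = -51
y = 1/7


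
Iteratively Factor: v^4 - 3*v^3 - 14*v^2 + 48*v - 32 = (v - 1)*(v^3 - 2*v^2 - 16*v + 32) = (v - 2)*(v - 1)*(v^2 - 16) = (v - 2)*(v - 1)*(v + 4)*(v - 4)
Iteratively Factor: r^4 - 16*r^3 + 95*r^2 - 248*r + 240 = (r - 3)*(r^3 - 13*r^2 + 56*r - 80) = (r - 4)*(r - 3)*(r^2 - 9*r + 20) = (r - 5)*(r - 4)*(r - 3)*(r - 4)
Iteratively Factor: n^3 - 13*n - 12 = (n + 3)*(n^2 - 3*n - 4) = (n - 4)*(n + 3)*(n + 1)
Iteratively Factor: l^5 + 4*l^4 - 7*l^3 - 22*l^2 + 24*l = (l - 1)*(l^4 + 5*l^3 - 2*l^2 - 24*l) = l*(l - 1)*(l^3 + 5*l^2 - 2*l - 24) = l*(l - 1)*(l + 4)*(l^2 + l - 6) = l*(l - 1)*(l + 3)*(l + 4)*(l - 2)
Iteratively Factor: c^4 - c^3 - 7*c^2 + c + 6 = (c + 1)*(c^3 - 2*c^2 - 5*c + 6) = (c + 1)*(c + 2)*(c^2 - 4*c + 3) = (c - 3)*(c + 1)*(c + 2)*(c - 1)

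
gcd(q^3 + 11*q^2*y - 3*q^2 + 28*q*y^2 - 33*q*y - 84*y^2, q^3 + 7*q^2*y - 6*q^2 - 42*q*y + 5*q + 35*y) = q + 7*y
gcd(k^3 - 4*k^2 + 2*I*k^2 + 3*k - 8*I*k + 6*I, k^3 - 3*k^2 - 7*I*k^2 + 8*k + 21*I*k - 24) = k - 3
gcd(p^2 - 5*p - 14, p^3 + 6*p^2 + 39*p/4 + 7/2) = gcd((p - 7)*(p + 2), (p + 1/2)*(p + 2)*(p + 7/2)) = p + 2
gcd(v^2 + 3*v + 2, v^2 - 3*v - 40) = 1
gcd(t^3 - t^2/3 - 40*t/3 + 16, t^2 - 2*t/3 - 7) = t - 3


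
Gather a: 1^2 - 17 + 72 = 56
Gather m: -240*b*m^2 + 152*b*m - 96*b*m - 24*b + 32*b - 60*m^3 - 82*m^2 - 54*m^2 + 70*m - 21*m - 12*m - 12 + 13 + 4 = 8*b - 60*m^3 + m^2*(-240*b - 136) + m*(56*b + 37) + 5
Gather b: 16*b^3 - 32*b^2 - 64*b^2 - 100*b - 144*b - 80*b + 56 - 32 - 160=16*b^3 - 96*b^2 - 324*b - 136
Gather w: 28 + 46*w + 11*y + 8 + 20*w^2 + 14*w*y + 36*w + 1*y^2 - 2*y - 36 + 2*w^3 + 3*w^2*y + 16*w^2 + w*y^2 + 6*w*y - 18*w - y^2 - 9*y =2*w^3 + w^2*(3*y + 36) + w*(y^2 + 20*y + 64)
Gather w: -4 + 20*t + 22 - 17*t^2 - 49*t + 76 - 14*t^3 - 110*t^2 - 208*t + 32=-14*t^3 - 127*t^2 - 237*t + 126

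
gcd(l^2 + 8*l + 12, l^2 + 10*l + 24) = l + 6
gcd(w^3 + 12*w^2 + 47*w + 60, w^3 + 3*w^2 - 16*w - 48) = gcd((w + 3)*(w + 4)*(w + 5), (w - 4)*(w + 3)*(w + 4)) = w^2 + 7*w + 12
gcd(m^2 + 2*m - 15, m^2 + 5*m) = m + 5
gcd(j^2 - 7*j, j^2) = j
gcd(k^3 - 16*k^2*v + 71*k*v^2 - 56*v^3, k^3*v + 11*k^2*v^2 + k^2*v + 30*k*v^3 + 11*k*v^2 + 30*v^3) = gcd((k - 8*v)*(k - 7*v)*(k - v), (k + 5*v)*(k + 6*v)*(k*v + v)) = 1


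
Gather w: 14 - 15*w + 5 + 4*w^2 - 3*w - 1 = 4*w^2 - 18*w + 18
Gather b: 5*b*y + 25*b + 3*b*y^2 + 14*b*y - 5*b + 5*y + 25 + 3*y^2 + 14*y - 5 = b*(3*y^2 + 19*y + 20) + 3*y^2 + 19*y + 20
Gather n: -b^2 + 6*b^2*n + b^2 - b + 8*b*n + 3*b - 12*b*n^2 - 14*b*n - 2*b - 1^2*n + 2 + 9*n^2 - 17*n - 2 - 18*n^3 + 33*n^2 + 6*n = -18*n^3 + n^2*(42 - 12*b) + n*(6*b^2 - 6*b - 12)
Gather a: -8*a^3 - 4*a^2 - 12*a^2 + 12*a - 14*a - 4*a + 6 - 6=-8*a^3 - 16*a^2 - 6*a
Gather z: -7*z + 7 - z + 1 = 8 - 8*z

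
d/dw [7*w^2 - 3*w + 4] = 14*w - 3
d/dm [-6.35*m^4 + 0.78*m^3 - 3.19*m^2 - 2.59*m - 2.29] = -25.4*m^3 + 2.34*m^2 - 6.38*m - 2.59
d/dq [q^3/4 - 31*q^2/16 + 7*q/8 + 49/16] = 3*q^2/4 - 31*q/8 + 7/8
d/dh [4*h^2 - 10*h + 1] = 8*h - 10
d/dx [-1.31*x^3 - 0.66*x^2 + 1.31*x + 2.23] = -3.93*x^2 - 1.32*x + 1.31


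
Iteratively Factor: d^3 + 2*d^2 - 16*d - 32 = (d - 4)*(d^2 + 6*d + 8) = (d - 4)*(d + 2)*(d + 4)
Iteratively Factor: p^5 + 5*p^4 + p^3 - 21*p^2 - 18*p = (p)*(p^4 + 5*p^3 + p^2 - 21*p - 18) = p*(p - 2)*(p^3 + 7*p^2 + 15*p + 9) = p*(p - 2)*(p + 3)*(p^2 + 4*p + 3) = p*(p - 2)*(p + 3)^2*(p + 1)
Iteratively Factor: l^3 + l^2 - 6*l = (l - 2)*(l^2 + 3*l) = (l - 2)*(l + 3)*(l)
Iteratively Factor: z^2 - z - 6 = (z - 3)*(z + 2)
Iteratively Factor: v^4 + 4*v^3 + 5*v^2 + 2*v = (v + 2)*(v^3 + 2*v^2 + v) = (v + 1)*(v + 2)*(v^2 + v) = (v + 1)^2*(v + 2)*(v)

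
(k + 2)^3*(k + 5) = k^4 + 11*k^3 + 42*k^2 + 68*k + 40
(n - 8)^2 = n^2 - 16*n + 64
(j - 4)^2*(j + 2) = j^3 - 6*j^2 + 32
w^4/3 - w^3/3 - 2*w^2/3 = w^2*(w/3 + 1/3)*(w - 2)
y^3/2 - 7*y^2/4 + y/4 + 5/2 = (y/2 + 1/2)*(y - 5/2)*(y - 2)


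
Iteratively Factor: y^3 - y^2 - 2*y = (y + 1)*(y^2 - 2*y) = (y - 2)*(y + 1)*(y)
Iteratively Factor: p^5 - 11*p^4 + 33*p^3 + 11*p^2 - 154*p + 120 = (p - 1)*(p^4 - 10*p^3 + 23*p^2 + 34*p - 120) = (p - 1)*(p + 2)*(p^3 - 12*p^2 + 47*p - 60) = (p - 5)*(p - 1)*(p + 2)*(p^2 - 7*p + 12) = (p - 5)*(p - 4)*(p - 1)*(p + 2)*(p - 3)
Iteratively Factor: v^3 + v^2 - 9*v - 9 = (v + 3)*(v^2 - 2*v - 3) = (v + 1)*(v + 3)*(v - 3)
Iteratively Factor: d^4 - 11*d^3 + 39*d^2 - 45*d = (d - 3)*(d^3 - 8*d^2 + 15*d) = (d - 3)^2*(d^2 - 5*d) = (d - 5)*(d - 3)^2*(d)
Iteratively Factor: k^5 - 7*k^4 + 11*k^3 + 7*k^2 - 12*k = (k)*(k^4 - 7*k^3 + 11*k^2 + 7*k - 12) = k*(k + 1)*(k^3 - 8*k^2 + 19*k - 12) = k*(k - 1)*(k + 1)*(k^2 - 7*k + 12) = k*(k - 4)*(k - 1)*(k + 1)*(k - 3)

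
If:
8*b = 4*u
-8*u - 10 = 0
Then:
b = -5/8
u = -5/4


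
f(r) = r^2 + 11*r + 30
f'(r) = 2*r + 11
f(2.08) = 57.21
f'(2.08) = 15.16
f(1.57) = 49.73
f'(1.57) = 14.14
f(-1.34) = 17.06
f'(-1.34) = 8.32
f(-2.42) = 9.24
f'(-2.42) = 6.16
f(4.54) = 100.55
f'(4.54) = 20.08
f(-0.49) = 24.85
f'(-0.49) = 10.02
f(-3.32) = 4.50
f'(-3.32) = 4.36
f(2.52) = 64.07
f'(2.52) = 16.04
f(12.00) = 306.00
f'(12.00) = 35.00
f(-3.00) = 6.00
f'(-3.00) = 5.00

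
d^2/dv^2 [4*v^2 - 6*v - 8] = 8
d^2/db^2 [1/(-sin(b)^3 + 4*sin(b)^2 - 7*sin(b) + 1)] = (9*sin(b)^6 - 44*sin(b)^5 + 66*sin(b)^4 - 11*sin(b)^3 - 105*sin(b)^2 + 169*sin(b) - 90)/(sin(b)^3 - 4*sin(b)^2 + 7*sin(b) - 1)^3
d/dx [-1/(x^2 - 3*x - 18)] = (2*x - 3)/(-x^2 + 3*x + 18)^2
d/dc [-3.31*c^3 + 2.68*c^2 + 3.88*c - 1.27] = -9.93*c^2 + 5.36*c + 3.88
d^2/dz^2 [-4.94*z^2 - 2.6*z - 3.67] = -9.88000000000000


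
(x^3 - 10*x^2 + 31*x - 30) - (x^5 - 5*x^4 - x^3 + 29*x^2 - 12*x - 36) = -x^5 + 5*x^4 + 2*x^3 - 39*x^2 + 43*x + 6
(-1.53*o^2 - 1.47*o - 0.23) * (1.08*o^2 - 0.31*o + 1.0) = -1.6524*o^4 - 1.1133*o^3 - 1.3227*o^2 - 1.3987*o - 0.23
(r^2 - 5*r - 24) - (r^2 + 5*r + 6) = -10*r - 30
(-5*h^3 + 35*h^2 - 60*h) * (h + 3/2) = -5*h^4 + 55*h^3/2 - 15*h^2/2 - 90*h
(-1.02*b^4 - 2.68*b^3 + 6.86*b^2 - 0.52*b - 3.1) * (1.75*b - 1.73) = -1.785*b^5 - 2.9254*b^4 + 16.6414*b^3 - 12.7778*b^2 - 4.5254*b + 5.363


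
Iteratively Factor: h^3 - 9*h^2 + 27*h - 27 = (h - 3)*(h^2 - 6*h + 9) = (h - 3)^2*(h - 3)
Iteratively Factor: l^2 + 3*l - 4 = (l - 1)*(l + 4)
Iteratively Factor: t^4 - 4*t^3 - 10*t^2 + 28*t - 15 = (t - 5)*(t^3 + t^2 - 5*t + 3) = (t - 5)*(t - 1)*(t^2 + 2*t - 3) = (t - 5)*(t - 1)*(t + 3)*(t - 1)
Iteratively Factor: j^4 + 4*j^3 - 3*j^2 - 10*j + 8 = (j + 2)*(j^3 + 2*j^2 - 7*j + 4) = (j - 1)*(j + 2)*(j^2 + 3*j - 4) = (j - 1)*(j + 2)*(j + 4)*(j - 1)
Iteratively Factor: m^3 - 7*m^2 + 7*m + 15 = (m - 5)*(m^2 - 2*m - 3) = (m - 5)*(m - 3)*(m + 1)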